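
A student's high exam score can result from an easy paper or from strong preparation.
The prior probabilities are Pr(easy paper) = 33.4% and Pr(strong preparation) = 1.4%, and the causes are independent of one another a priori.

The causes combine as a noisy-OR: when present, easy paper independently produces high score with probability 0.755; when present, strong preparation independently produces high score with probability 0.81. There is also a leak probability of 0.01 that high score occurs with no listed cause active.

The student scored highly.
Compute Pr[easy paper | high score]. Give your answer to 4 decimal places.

Under noisy-OR, P(high score | causes) = 1 − (1−0.01)·∏(1−qᵢ) over the active causes.
Enumerate the 4 (easy paper, strong preparation) configurations and weight by the priors:
  P(high score) = 0.01×0.666×0.986 + 0.8119×0.666×0.014 + 0.75745×0.334×0.986 + 0.953916×0.334×0.014
        = 0.006567 + 0.007570 + 0.249446 + 0.004461 = 0.268044
Configurations with easy paper contribute 0.253907, so
  P(easy paper | high score) = 0.253907 / 0.268044 ≈ 0.9473

Pr[easy paper | high score] ≈ 0.9473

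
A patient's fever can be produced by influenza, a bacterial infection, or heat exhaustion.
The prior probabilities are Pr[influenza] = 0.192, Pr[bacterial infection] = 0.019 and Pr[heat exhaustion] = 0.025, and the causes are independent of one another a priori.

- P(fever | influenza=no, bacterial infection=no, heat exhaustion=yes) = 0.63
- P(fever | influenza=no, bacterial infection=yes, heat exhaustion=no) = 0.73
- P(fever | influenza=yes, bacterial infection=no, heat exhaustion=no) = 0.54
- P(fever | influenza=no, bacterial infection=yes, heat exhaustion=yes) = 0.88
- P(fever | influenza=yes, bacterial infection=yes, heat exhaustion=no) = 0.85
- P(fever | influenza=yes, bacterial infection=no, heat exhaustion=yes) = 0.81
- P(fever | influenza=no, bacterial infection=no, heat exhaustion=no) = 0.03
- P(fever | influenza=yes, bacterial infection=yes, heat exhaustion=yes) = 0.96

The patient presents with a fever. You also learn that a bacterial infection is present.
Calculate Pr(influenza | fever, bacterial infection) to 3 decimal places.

By total probability over the 4 (influenza, heat exhaustion) configurations:
  P(fever | bacterial infection) = 0.73*0.808*0.975 + 0.88*0.808*0.025 + 0.85*0.192*0.975 + 0.96*0.192*0.025
        = 0.575094 + 0.017776 + 0.159120 + 0.004608 = 0.756598
Keeping only the influenza-present terms gives 0.163728, so
  P(influenza | fever, bacterial infection) = 0.163728 / 0.756598 ≈ 0.216

Pr(influenza | fever, bacterial infection) ≈ 0.216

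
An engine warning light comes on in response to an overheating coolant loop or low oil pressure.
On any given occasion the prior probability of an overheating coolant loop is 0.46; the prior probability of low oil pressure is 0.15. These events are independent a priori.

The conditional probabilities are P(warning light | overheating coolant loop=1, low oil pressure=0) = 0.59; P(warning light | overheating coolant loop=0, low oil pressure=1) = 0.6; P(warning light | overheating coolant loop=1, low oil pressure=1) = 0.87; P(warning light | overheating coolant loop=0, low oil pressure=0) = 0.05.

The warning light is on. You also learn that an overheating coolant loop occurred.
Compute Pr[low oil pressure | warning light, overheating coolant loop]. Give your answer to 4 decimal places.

Pr[low oil pressure | warning light, overheating coolant loop] ≈ 0.2065

P(warning light | overheating coolant loop) = 0.59·0.85 + 0.87·0.15 = 0.501500 + 0.130500 = 0.632000
Of this, 0.130500 comes from 0.87·0.15 (the low oil pressure=true cases).
P(low oil pressure | warning light, overheating coolant loop) = 0.130500 / 0.632000 ≈ 0.2065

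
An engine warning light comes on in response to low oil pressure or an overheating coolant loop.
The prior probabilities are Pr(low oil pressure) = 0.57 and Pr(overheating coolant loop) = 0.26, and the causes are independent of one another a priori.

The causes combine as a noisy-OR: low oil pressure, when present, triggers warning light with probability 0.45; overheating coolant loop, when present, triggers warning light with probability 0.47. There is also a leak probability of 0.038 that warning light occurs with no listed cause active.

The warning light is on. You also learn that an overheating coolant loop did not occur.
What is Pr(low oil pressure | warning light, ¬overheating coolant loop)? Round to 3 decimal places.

Under noisy-OR, P(warning light | causes) = 1 − (1−0.038)·∏(1−qᵢ) over the active causes.
Enumerate both values of low oil pressure and weight by the priors:
  P(warning light | ¬overheating coolant loop) = 0.038*0.43 + 0.4709*0.57
        = 0.016340 + 0.268413 = 0.284753
The terms with low oil pressure present sum to 0.268413, so
  P(low oil pressure | warning light, ¬overheating coolant loop) = 0.268413 / 0.284753 ≈ 0.943

Pr(low oil pressure | warning light, ¬overheating coolant loop) ≈ 0.943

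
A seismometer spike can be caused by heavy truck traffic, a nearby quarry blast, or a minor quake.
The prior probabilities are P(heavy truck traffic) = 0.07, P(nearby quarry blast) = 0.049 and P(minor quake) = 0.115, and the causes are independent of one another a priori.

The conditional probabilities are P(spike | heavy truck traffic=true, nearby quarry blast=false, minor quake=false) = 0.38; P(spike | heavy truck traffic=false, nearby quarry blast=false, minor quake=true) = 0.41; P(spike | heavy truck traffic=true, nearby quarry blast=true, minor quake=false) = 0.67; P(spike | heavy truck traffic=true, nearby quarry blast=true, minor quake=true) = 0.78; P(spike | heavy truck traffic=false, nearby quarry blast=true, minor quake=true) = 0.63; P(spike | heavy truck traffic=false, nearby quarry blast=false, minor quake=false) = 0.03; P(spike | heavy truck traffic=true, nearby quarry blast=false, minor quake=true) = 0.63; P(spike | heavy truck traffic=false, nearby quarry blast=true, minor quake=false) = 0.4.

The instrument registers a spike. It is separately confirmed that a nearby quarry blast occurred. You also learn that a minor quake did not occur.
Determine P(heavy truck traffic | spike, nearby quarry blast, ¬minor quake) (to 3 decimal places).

Numerator (weight on configurations with heavy truck traffic): 0.67*0.07 = 0.046900
Denominator P(spike | nearby quarry blast, ¬minor quake): 0.4*0.93 + 0.67*0.07 = 0.418900
P(heavy truck traffic | spike, nearby quarry blast, ¬minor quake) = 0.046900/0.418900 ≈ 0.112

P(heavy truck traffic | spike, nearby quarry blast, ¬minor quake) ≈ 0.112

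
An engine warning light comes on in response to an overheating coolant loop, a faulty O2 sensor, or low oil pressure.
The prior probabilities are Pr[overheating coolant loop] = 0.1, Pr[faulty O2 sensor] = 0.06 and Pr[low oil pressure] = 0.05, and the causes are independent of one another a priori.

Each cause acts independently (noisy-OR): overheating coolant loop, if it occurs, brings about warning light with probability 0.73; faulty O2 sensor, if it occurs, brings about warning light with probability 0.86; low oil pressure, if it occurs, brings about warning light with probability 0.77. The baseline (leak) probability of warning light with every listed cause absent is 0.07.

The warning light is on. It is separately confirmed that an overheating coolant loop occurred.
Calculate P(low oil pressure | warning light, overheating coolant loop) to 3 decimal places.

P(low oil pressure | warning light, overheating coolant loop) ≈ 0.061

Under noisy-OR, P(warning light | causes) = 1 − (1−0.07)·∏(1−qᵢ) over the active causes.
Weight on low oil pressure=true, given the evidence: 0.044286 + 0.002976 = 0.047262
The normalizing constant is 0.7489*0.94*0.95 + 0.942247*0.94*0.05 + 0.964846*0.06*0.95 + 0.991915*0.06*0.05 = 0.771026
P(low oil pressure | warning light, overheating coolant loop) = 0.047262/0.771026 ≈ 0.061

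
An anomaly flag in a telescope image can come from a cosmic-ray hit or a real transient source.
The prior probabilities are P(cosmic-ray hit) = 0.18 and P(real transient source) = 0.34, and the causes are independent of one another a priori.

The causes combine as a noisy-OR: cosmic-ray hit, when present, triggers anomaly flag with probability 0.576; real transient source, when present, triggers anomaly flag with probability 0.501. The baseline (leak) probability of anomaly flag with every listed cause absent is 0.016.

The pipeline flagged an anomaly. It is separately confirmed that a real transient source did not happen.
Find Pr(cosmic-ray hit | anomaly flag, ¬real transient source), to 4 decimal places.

Pr(cosmic-ray hit | anomaly flag, ¬real transient source) ≈ 0.8888

Under noisy-OR, P(anomaly flag | causes) = 1 − (1−0.016)·∏(1−qᵢ) over the active causes.
Sum P(anomaly flag|·) weighted by the priors over both values of cosmic-ray hit:
  P(anomaly flag | ¬real transient source) = 0.016*0.82 + 0.582784*0.18
        = 0.013120 + 0.104901 = 0.118021
Keeping only the cosmic-ray hit-present terms gives 0.104901, so
  P(cosmic-ray hit | anomaly flag, ¬real transient source) = 0.104901 / 0.118021 ≈ 0.8888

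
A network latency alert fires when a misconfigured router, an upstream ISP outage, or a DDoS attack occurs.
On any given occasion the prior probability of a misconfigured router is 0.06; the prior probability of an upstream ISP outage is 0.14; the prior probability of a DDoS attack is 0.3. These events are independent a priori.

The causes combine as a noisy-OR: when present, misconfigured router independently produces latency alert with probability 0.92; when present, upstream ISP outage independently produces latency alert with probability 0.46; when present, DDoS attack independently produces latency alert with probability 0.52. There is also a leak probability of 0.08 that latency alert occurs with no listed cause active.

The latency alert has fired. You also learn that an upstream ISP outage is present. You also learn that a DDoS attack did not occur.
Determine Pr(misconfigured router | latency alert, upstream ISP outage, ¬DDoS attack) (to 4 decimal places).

Under noisy-OR, P(latency alert | causes) = 1 − (1−0.08)·∏(1−qᵢ) over the active causes.
Enumerate both values of misconfigured router and weight by the priors:
  P(latency alert | upstream ISP outage, ¬DDoS attack) = 0.5032·0.94 + 0.960256·0.06
        = 0.473008 + 0.057615 = 0.530623
Keeping only the misconfigured router-present terms gives 0.057615, so
  P(misconfigured router | latency alert, upstream ISP outage, ¬DDoS attack) = 0.057615 / 0.530623 ≈ 0.1086

Pr(misconfigured router | latency alert, upstream ISP outage, ¬DDoS attack) ≈ 0.1086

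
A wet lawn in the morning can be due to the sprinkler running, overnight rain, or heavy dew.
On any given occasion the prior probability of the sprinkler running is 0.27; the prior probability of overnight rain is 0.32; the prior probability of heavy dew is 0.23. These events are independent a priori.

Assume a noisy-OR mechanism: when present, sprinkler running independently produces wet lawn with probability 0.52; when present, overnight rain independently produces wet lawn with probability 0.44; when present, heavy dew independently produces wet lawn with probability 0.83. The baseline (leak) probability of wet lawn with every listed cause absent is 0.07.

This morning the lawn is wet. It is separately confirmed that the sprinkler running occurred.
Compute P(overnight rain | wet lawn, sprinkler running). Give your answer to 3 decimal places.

Under noisy-OR, P(wet lawn | causes) = 1 − (1−0.07)·∏(1−qᵢ) over the active causes.
Weight on overnight rain=true, given the evidence: 0.184804 + 0.070472 = 0.255276
Normalizer over all consistent configurations: 0.5536·0.68·0.77 + 0.924112·0.68·0.23 + 0.750016·0.32·0.77 + 0.957503·0.32·0.23 = 0.689672
P(overnight rain | wet lawn, sprinkler running) = 0.255276/0.689672 ≈ 0.370

P(overnight rain | wet lawn, sprinkler running) ≈ 0.370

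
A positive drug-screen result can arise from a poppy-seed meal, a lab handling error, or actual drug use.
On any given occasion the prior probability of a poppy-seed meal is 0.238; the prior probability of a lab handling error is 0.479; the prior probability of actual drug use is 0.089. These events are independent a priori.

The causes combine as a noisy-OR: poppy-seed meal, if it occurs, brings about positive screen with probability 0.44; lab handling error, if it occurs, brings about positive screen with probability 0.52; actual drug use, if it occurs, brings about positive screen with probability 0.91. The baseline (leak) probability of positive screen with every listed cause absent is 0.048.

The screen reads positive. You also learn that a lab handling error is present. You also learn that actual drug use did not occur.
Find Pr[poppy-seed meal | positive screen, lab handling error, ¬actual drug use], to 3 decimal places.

Under noisy-OR, P(positive screen | causes) = 1 − (1−0.048)·∏(1−qᵢ) over the active causes.
Enumerate both values of poppy-seed meal and weight by the priors:
  P(positive screen | lab handling error, ¬actual drug use) = 0.54304*0.762 + 0.744102*0.238
        = 0.413796 + 0.177096 = 0.590892
The terms with poppy-seed meal present sum to 0.177096, so
  P(poppy-seed meal | positive screen, lab handling error, ¬actual drug use) = 0.177096 / 0.590892 ≈ 0.300

Pr[poppy-seed meal | positive screen, lab handling error, ¬actual drug use] ≈ 0.300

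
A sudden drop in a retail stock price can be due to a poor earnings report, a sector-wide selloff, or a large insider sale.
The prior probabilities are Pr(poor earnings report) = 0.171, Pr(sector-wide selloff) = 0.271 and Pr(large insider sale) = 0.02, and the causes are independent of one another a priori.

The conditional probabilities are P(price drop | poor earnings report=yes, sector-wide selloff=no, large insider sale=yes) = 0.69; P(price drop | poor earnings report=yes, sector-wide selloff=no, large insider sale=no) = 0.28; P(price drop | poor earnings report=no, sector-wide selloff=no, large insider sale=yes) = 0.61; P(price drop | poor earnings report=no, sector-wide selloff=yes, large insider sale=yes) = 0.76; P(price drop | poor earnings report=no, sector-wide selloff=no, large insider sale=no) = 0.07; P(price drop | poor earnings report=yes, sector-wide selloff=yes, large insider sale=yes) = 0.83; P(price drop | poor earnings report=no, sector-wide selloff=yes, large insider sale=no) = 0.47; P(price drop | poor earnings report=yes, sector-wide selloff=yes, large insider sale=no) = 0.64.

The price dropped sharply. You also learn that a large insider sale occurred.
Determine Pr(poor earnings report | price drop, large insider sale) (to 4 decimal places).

Pr(poor earnings report | price drop, large insider sale) ≈ 0.1875

By total probability over the 4 (poor earnings report, sector-wide selloff) configurations:
  P(price drop | large insider sale) = 0.61*0.829*0.729 + 0.76*0.829*0.271 + 0.69*0.171*0.729 + 0.83*0.171*0.271
        = 0.368648 + 0.170741 + 0.086015 + 0.038463 = 0.663867
Keeping only the poor earnings report-present terms gives 0.124478, so
  P(poor earnings report | price drop, large insider sale) = 0.124478 / 0.663867 ≈ 0.1875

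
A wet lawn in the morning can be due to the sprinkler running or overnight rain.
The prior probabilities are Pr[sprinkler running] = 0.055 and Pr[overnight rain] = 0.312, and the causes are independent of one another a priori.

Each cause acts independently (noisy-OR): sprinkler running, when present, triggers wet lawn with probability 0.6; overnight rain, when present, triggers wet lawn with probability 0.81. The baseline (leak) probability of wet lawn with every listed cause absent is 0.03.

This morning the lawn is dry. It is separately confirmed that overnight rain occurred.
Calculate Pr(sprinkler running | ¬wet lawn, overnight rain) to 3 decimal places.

Pr(sprinkler running | ¬wet lawn, overnight rain) ≈ 0.023

Under noisy-OR, P(wet lawn | causes) = 1 − (1−0.03)·∏(1−qᵢ) over the active causes.
Weight on sprinkler running=true, given the evidence: 0.07372·0.055 = 0.004055
Denominator P(¬wet lawn | overnight rain): 0.1843·0.945 + 0.07372·0.055 = 0.178218
Posterior = 0.004055 / 0.178218 ≈ 0.023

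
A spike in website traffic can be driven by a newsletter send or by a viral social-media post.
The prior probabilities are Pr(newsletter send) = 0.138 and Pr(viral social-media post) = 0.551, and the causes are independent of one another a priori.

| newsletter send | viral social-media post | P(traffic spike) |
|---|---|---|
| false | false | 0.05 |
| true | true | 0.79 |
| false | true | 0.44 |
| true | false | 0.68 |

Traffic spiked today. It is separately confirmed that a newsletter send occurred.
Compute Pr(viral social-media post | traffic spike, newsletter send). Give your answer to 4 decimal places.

P(traffic spike | newsletter send) = 0.68*0.449 + 0.79*0.551 = 0.305320 + 0.435290 = 0.740610
Of this, 0.435290 comes from 0.79*0.551 (the viral social-media post=true cases).
P(viral social-media post | traffic spike, newsletter send) = 0.435290 / 0.740610 ≈ 0.5877

Pr(viral social-media post | traffic spike, newsletter send) ≈ 0.5877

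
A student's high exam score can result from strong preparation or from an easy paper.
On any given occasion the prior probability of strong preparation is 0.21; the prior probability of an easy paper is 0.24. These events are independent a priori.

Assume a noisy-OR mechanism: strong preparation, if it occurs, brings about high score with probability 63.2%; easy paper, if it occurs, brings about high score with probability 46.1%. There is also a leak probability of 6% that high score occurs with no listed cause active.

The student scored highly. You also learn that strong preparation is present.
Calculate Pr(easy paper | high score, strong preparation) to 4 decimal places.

Pr(easy paper | high score, strong preparation) ≈ 0.2820

Under noisy-OR, P(high score | causes) = 1 − (1−0.06)·∏(1−qᵢ) over the active causes.
By total probability over both values of easy paper:
  P(high score | strong preparation) = 0.65408×0.76 + 0.813549×0.24
        = 0.497101 + 0.195252 = 0.692353
Keeping only the easy paper-present terms gives 0.195252, so
  P(easy paper | high score, strong preparation) = 0.195252 / 0.692353 ≈ 0.2820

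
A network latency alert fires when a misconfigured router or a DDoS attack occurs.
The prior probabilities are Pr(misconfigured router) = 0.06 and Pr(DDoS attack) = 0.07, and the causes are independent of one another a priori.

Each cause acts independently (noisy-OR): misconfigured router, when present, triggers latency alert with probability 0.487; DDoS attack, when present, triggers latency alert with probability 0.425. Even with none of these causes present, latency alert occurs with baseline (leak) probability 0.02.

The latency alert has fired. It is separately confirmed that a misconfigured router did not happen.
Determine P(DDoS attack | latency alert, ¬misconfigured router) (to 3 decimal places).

Under noisy-OR, P(latency alert | causes) = 1 − (1−0.02)·∏(1−qᵢ) over the active causes.
Weight on DDoS attack=true, given the evidence: 0.4365·0.07 = 0.030555
The normalizing constant is 0.02·0.93 + 0.4365·0.07 = 0.049155
P(DDoS attack | latency alert, ¬misconfigured router) = 0.030555/0.049155 ≈ 0.622

P(DDoS attack | latency alert, ¬misconfigured router) ≈ 0.622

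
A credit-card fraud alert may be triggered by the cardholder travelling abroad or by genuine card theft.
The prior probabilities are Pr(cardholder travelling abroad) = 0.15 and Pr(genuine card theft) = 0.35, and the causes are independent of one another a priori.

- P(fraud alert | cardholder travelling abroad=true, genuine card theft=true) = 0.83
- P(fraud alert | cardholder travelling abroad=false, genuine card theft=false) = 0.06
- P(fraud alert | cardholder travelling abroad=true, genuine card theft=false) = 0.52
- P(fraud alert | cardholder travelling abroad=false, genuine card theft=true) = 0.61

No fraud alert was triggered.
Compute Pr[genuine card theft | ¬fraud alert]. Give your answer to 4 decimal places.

Weight on genuine card theft=true, given the evidence: 0.116025 + 0.008925 = 0.124950
Normalizer over all consistent configurations: 0.94*0.85*0.65 + 0.39*0.85*0.35 + 0.48*0.15*0.65 + 0.17*0.15*0.35 = 0.691100
P(genuine card theft | ¬fraud alert) = 0.124950/0.691100 ≈ 0.1808

Pr[genuine card theft | ¬fraud alert] ≈ 0.1808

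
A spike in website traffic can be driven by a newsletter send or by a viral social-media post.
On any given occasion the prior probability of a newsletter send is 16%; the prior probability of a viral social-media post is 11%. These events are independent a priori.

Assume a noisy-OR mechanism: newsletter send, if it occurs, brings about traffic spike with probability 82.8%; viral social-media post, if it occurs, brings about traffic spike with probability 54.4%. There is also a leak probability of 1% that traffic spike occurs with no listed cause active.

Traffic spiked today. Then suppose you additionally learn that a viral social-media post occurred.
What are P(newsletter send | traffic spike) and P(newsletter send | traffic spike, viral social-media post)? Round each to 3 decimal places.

Under noisy-OR, P(traffic spike | causes) = 1 − (1−0.01)·∏(1−qᵢ) over the active causes.
By total probability over the 4 (newsletter send, viral social-media post) configurations:
  P(traffic spike) = 0.01×0.84×0.89 + 0.54856×0.84×0.11 + 0.82972×0.16×0.89 + 0.922352×0.16×0.11
        = 0.007476 + 0.050687 + 0.118152 + 0.016233 = 0.192548
The terms with newsletter send present sum to 0.134385, so
  P(newsletter send | traffic spike) = 0.134385 / 0.192548 ≈ 0.698

Now also conditioning on viral social-media post=true:
Numerator (weight on configurations with newsletter send): 0.922352·0.16 = 0.147576
Denominator P(traffic spike | viral social-media post): 0.54856·0.84 + 0.922352·0.16 = 0.608366
Posterior = 0.147576 / 0.608366 ≈ 0.243

P(newsletter send | traffic spike) ≈ 0.698; P(newsletter send | traffic spike, viral social-media post) ≈ 0.243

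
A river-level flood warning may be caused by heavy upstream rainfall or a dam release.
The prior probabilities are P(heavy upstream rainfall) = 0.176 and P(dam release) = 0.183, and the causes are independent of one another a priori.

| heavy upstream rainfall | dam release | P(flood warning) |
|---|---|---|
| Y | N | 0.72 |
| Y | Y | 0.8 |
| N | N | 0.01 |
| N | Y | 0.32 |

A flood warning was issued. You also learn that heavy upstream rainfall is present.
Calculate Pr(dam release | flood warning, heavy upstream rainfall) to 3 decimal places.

For the numerator, keep only dam release=true terms: 0.8·0.183 = 0.146400
Denominator P(flood warning | heavy upstream rainfall): 0.72·0.817 + 0.8·0.183 = 0.734640
Posterior = 0.146400 / 0.734640 ≈ 0.199

Pr(dam release | flood warning, heavy upstream rainfall) ≈ 0.199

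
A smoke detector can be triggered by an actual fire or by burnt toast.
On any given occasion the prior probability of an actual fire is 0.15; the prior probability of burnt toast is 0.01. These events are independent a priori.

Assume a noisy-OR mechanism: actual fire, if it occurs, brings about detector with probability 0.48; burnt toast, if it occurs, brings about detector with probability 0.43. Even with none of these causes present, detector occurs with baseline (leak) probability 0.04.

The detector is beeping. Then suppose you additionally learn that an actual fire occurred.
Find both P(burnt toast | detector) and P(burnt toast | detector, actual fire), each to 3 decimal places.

Under noisy-OR, P(detector | causes) = 1 − (1−0.04)·∏(1−qᵢ) over the active causes.
P(detector) = 0.04×0.85×0.99 + 0.4528×0.85×0.01 + 0.5008×0.15×0.99 + 0.715456×0.15×0.01 = 0.033660 + 0.003849 + 0.074369 + 0.001073 = 0.112951
The burnt toast-present share is 0.003849 + 0.001073 = 0.004922.
Hence the posterior is 0.004922/0.112951 ≈ 0.044.

With the extra evidence:
For the numerator, keep only burnt toast=true terms: 0.715456·0.01 = 0.007155
Denominator P(detector | actual fire): 0.5008·0.99 + 0.715456·0.01 = 0.502947
Posterior = 0.007155 / 0.502947 ≈ 0.014
— actual fire explains away the evidence for burnt toast.

P(burnt toast | detector) ≈ 0.044; P(burnt toast | detector, actual fire) ≈ 0.014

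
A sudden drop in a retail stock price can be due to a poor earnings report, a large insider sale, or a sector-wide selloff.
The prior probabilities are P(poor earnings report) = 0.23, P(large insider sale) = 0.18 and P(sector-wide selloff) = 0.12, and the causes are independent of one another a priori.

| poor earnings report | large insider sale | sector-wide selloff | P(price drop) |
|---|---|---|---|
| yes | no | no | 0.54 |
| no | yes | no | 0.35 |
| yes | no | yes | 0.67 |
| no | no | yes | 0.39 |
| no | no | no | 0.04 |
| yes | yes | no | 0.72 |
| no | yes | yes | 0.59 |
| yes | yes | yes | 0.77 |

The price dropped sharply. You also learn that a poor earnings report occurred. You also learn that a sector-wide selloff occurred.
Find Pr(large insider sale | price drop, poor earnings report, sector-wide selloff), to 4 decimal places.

P(price drop | poor earnings report, sector-wide selloff) = 0.67*0.82 + 0.77*0.18 = 0.549400 + 0.138600 = 0.688000
Of this, 0.138600 comes from 0.77*0.18 (the large insider sale=true cases).
So P(large insider sale | price drop, poor earnings report, sector-wide selloff) = 0.138600/0.688000 ≈ 0.2015.

Pr(large insider sale | price drop, poor earnings report, sector-wide selloff) ≈ 0.2015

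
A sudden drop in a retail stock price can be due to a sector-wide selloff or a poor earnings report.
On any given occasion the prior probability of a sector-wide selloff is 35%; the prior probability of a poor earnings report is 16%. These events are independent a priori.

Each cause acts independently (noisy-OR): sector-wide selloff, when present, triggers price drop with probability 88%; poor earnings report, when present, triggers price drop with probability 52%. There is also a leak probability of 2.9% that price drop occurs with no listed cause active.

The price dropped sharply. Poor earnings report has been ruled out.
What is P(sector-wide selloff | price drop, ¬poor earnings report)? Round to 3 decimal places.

Under noisy-OR, P(price drop | causes) = 1 − (1−0.029)·∏(1−qᵢ) over the active causes.
Enumerate both values of sector-wide selloff and weight by the priors:
  P(price drop | ¬poor earnings report) = 0.029*0.65 + 0.88348*0.35
        = 0.018850 + 0.309218 = 0.328068
The terms with sector-wide selloff present sum to 0.309218, so
  P(sector-wide selloff | price drop, ¬poor earnings report) = 0.309218 / 0.328068 ≈ 0.943

P(sector-wide selloff | price drop, ¬poor earnings report) ≈ 0.943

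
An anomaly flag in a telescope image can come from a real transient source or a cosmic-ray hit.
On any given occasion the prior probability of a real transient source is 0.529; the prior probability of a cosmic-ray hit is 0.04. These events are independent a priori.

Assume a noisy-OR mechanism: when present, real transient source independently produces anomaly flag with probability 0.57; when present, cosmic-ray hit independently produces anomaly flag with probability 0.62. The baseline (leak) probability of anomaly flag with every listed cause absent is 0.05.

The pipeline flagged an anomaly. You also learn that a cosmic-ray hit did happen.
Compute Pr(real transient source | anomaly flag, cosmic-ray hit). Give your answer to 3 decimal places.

Pr(real transient source | anomaly flag, cosmic-ray hit) ≈ 0.598

Under noisy-OR, P(anomaly flag | causes) = 1 − (1−0.05)·∏(1−qᵢ) over the active causes.
By total probability over both values of real transient source:
  P(anomaly flag | cosmic-ray hit) = 0.639·0.471 + 0.84477·0.529
        = 0.300969 + 0.446883 = 0.747852
Keeping only the real transient source-present terms gives 0.446883, so
  P(real transient source | anomaly flag, cosmic-ray hit) = 0.446883 / 0.747852 ≈ 0.598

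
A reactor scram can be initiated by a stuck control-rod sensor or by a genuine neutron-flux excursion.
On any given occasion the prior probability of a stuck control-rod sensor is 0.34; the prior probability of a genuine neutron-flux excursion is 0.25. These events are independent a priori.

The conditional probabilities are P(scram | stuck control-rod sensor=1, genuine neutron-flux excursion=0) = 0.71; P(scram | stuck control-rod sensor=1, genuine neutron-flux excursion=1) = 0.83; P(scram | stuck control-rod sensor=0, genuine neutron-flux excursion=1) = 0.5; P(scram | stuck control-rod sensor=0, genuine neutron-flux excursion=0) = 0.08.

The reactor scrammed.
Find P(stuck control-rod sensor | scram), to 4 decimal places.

P(scram) = 0.08·0.66·0.75 + 0.5·0.66·0.25 + 0.71·0.34·0.75 + 0.83·0.34·0.25 = 0.039600 + 0.082500 + 0.181050 + 0.070550 = 0.373700
Of this, 0.251600 comes from 0.181050 + 0.070550 (the stuck control-rod sensor=true cases).
P(stuck control-rod sensor | scram) = 0.251600 / 0.373700 ≈ 0.6733

P(stuck control-rod sensor | scram) ≈ 0.6733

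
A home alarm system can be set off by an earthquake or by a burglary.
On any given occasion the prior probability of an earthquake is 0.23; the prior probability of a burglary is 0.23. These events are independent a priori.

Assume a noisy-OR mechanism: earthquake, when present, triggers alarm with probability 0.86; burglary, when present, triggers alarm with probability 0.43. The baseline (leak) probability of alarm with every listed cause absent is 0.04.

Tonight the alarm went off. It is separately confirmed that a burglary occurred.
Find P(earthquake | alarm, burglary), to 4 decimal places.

P(earthquake | alarm, burglary) ≈ 0.3785

Under noisy-OR, P(alarm | causes) = 1 − (1−0.04)·∏(1−qᵢ) over the active causes.
P(alarm | burglary) = 0.4528×0.77 + 0.923392×0.23 = 0.348656 + 0.212380 = 0.561036
Of this, 0.212380 comes from 0.923392×0.23 (the earthquake=true cases).
P(earthquake | alarm, burglary) = 0.212380 / 0.561036 ≈ 0.3785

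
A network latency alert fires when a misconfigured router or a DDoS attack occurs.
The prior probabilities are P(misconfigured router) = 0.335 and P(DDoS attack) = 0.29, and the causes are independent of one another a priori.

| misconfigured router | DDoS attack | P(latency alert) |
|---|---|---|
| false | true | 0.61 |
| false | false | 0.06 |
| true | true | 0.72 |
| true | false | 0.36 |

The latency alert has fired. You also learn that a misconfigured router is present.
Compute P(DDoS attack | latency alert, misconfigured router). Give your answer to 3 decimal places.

P(DDoS attack | latency alert, misconfigured router) ≈ 0.450

P(latency alert | misconfigured router) = 0.36*0.71 + 0.72*0.29 = 0.255600 + 0.208800 = 0.464400
Restricting to configurations with DDoS attack present: 0.72*0.29 = 0.208800.
So P(DDoS attack | latency alert, misconfigured router) = 0.208800/0.464400 ≈ 0.450.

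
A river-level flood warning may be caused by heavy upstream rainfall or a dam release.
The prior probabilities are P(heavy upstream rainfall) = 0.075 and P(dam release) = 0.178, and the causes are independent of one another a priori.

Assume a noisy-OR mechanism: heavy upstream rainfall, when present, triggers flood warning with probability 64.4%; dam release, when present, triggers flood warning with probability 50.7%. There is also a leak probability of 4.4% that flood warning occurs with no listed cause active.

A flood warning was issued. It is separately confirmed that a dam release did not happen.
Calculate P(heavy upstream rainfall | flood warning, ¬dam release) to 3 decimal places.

P(heavy upstream rainfall | flood warning, ¬dam release) ≈ 0.549

Under noisy-OR, P(flood warning | causes) = 1 − (1−0.044)·∏(1−qᵢ) over the active causes.
P(flood warning | ¬dam release) = 0.044*0.925 + 0.659664*0.075 = 0.040700 + 0.049475 = 0.090175
The heavy upstream rainfall-present share is 0.659664*0.075 = 0.049475.
P(heavy upstream rainfall | flood warning, ¬dam release) = 0.049475 / 0.090175 ≈ 0.549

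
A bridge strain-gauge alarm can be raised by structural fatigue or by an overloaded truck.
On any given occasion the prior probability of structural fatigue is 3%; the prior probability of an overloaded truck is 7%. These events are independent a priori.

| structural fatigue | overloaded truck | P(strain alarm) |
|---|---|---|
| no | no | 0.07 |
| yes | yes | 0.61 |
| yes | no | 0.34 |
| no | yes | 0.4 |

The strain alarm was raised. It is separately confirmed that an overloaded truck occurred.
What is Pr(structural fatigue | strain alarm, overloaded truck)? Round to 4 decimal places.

Pr(structural fatigue | strain alarm, overloaded truck) ≈ 0.0450

Numerator (weight on configurations with structural fatigue): 0.61*0.03 = 0.018300
Normalizer over all consistent configurations: 0.4*0.97 + 0.61*0.03 = 0.406300
P(structural fatigue | strain alarm, overloaded truck) = 0.018300/0.406300 ≈ 0.0450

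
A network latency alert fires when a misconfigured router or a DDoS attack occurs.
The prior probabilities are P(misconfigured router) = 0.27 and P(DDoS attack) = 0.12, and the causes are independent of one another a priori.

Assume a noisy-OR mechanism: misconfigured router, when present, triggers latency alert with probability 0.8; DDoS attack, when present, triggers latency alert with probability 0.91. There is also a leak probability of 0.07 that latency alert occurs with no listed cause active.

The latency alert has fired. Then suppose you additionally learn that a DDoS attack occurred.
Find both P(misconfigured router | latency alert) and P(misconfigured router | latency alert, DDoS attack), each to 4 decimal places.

P(misconfigured router | latency alert) ≈ 0.6427; P(misconfigured router | latency alert, DDoS attack) ≈ 0.2841

Under noisy-OR, P(latency alert | causes) = 1 − (1−0.07)·∏(1−qᵢ) over the active causes.
P(latency alert) = 0.07×0.73×0.88 + 0.9163×0.73×0.12 + 0.814×0.27×0.88 + 0.98326×0.27×0.12 = 0.044968 + 0.080268 + 0.193406 + 0.031858 = 0.350500
Of this, 0.225264 comes from 0.193406 + 0.031858 (the misconfigured router=true cases).
P(misconfigured router | latency alert) = 0.225264 / 0.350500 ≈ 0.6427

Now also conditioning on DDoS attack=true:
Sum P(latency alert|·) weighted by the priors over both values of misconfigured router:
  P(latency alert | DDoS attack) = 0.9163×0.73 + 0.98326×0.27
        = 0.668899 + 0.265480 = 0.934379
Configurations with misconfigured router contribute 0.265480, so
  P(misconfigured router | latency alert, DDoS attack) = 0.265480 / 0.934379 ≈ 0.2841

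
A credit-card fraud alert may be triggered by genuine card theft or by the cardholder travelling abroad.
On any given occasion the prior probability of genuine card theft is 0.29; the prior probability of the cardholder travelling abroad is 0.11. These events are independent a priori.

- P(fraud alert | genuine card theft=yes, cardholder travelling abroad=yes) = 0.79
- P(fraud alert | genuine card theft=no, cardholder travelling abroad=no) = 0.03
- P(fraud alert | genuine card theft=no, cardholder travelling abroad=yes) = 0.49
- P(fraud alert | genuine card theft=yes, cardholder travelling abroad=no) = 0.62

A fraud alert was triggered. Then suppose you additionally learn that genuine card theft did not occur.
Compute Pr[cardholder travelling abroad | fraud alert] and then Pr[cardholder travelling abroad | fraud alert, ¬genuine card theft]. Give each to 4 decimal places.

Pr[cardholder travelling abroad | fraud alert] ≈ 0.2618; Pr[cardholder travelling abroad | fraud alert, ¬genuine card theft] ≈ 0.6687

P(fraud alert) = 0.03·0.71·0.89 + 0.49·0.71·0.11 + 0.62·0.29·0.89 + 0.79·0.29·0.11 = 0.018957 + 0.038269 + 0.160022 + 0.025201 = 0.242449
The cardholder travelling abroad-present share is 0.038269 + 0.025201 = 0.063470.
So P(cardholder travelling abroad | fraud alert) = 0.063470/0.242449 ≈ 0.2618.

Now also conditioning on genuine card theft≠true:
P(fraud alert | ¬genuine card theft) = 0.03*0.89 + 0.49*0.11 = 0.026700 + 0.053900 = 0.080600
The cardholder travelling abroad-present share is 0.49*0.11 = 0.053900.
P(cardholder travelling abroad | fraud alert, ¬genuine card theft) = 0.053900 / 0.080600 ≈ 0.6687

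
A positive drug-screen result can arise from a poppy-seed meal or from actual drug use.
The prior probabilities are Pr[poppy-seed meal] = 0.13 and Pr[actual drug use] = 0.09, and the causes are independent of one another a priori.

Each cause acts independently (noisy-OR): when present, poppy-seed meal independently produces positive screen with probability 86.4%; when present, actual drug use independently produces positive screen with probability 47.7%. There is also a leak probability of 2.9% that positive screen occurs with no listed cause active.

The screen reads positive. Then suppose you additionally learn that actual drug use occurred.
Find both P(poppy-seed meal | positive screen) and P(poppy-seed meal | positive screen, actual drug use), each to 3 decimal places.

Under noisy-OR, P(positive screen | causes) = 1 − (1−0.029)·∏(1−qᵢ) over the active causes.
Sum P(positive screen|·) weighted by the priors over the 4 (poppy-seed meal, actual drug use) configurations:
  P(positive screen) = 0.029×0.87×0.91 + 0.492167×0.87×0.09 + 0.867944×0.13×0.91 + 0.930935×0.13×0.09
        = 0.022959 + 0.038537 + 0.102678 + 0.010892 = 0.175066
The terms with poppy-seed meal present sum to 0.113570, so
  P(poppy-seed meal | positive screen) = 0.113570 / 0.175066 ≈ 0.649

Now condition on the additional information:
P(positive screen | actual drug use) = 0.492167·0.87 + 0.930935·0.13 = 0.428185 + 0.121022 = 0.549207
Of this, 0.121022 comes from 0.930935·0.13 (the poppy-seed meal=true cases).
Hence the posterior is 0.121022/0.549207 ≈ 0.220.
The drop from 0.649 to 0.220 is the explaining-away (discounting) effect.

P(poppy-seed meal | positive screen) ≈ 0.649; P(poppy-seed meal | positive screen, actual drug use) ≈ 0.220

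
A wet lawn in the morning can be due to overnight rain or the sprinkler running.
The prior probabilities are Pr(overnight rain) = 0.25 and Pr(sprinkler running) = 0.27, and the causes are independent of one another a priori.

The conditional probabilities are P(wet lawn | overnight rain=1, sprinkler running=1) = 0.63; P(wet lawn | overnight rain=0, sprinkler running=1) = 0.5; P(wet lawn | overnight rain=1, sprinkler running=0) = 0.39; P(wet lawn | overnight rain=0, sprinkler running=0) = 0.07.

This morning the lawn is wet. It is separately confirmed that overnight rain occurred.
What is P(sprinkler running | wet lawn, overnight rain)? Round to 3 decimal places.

By total probability over both values of sprinkler running:
  P(wet lawn | overnight rain) = 0.39×0.73 + 0.63×0.27
        = 0.284700 + 0.170100 = 0.454800
The terms with sprinkler running present sum to 0.170100, so
  P(sprinkler running | wet lawn, overnight rain) = 0.170100 / 0.454800 ≈ 0.374

P(sprinkler running | wet lawn, overnight rain) ≈ 0.374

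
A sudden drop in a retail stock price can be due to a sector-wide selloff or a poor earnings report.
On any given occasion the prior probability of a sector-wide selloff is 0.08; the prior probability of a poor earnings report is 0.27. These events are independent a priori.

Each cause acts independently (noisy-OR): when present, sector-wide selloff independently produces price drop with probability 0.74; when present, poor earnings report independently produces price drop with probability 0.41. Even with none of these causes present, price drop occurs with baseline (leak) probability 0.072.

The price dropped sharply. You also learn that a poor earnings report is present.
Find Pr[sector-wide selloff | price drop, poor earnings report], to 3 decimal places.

Under noisy-OR, P(price drop | causes) = 1 − (1−0.072)·∏(1−qᵢ) over the active causes.
By total probability over both values of sector-wide selloff:
  P(price drop | poor earnings report) = 0.45248×0.92 + 0.857645×0.08
        = 0.416282 + 0.068612 = 0.484894
The terms with sector-wide selloff present sum to 0.068612, so
  P(sector-wide selloff | price drop, poor earnings report) = 0.068612 / 0.484894 ≈ 0.141

Pr[sector-wide selloff | price drop, poor earnings report] ≈ 0.141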